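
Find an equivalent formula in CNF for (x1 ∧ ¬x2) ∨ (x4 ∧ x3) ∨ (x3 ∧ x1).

(x1 ∧ ¬x2) ∨ (x4 ∧ x3) ∨ (x3 ∧ x1)
⇔ (x1 ∨ x4 ∨ x3) ∧ (x1 ∨ x4 ∨ x1) ∧ (x1 ∨ x3 ∨ x3) ∧ (x1 ∨ x3 ∨ x1) ∧ (¬x2 ∨ x4 ∨ x3) ∧ (¬x2 ∨ x4 ∨ x1) ∧ (¬x2 ∨ x3 ∨ x3) ∧ (¬x2 ∨ x3 ∨ x1)   (distribute ∨ over ∧)
⇔ (x1 ∨ x4) ∧ (x1 ∨ x3) ∧ (¬x2 ∨ x3)   (simplify)

(x1 ∨ x4) ∧ (x1 ∨ x3) ∧ (¬x2 ∨ x3)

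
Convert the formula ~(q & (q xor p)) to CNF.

~(q & (q xor p))
= ~(q & (q | p) & ~(q & p))
= ~q | ~(q | p) | ~~(q & p)
= ~q | (~q & ~p) | ~~(q & p)
= ~q | (~q & ~p) | (q & p)
= (~q | ~q | q) & (~q | ~q | p) & (~q | ~p | q) & (~q | ~p | p)
= ~q | p

~q | p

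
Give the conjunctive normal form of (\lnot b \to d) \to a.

(\lnot b \lor a) \land (\lnot d \lor a)

(\lnot b \to d) \to a
⇔ \lnot (\lnot b \to d) \lor a   — eliminate \to
⇔ \lnot (\lnot \lnot b \lor d) \lor a   — eliminate \to
⇔ (\lnot \lnot \lnot b \land \lnot d) \lor a   — De Morgan
⇔ (\lnot b \land \lnot d) \lor a   — double negation
⇔ (\lnot b \lor a) \land (\lnot d \lor a)   — distribute \lor over \land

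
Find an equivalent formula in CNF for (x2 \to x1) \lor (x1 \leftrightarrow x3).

\lnot x2 \lor x1 \lor \lnot x3

(x2 \to x1) \lor (x1 \leftrightarrow x3)
≡ \lnot x2 \lor x1 \lor (x1 \leftrightarrow x3)   (eliminate \to)
≡ \lnot x2 \lor x1 \lor ((x1 \to x3) \land (x3 \to x1))   (eliminate \leftrightarrow)
≡ \lnot x2 \lor x1 \lor ((\lnot x1 \lor x3) \land (x3 \to x1))   (eliminate \to)
≡ \lnot x2 \lor x1 \lor ((\lnot x1 \lor x3) \land (\lnot x3 \lor x1))   (eliminate \to)
≡ (\lnot x2 \lor x1 \lor \lnot x1 \lor x3) \land (\lnot x2 \lor x1 \lor \lnot x3 \lor x1)   (distribute \lor over \land)
≡ \lnot x2 \lor x1 \lor \lnot x3   (simplify)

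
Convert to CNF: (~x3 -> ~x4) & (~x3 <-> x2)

(x3 | ~x4) & (x3 | x2) & (~x2 | ~x3)

(~x3 -> ~x4) & (~x3 <-> x2)
⇔ (~~x3 | ~x4) & (~x3 <-> x2)
⇔ (~~x3 | ~x4) & (~x3 -> x2) & (x2 -> ~x3)
⇔ (~~x3 | ~x4) & (~~x3 | x2) & (x2 -> ~x3)
⇔ (~~x3 | ~x4) & (~~x3 | x2) & (~x2 | ~x3)
⇔ (x3 | ~x4) & (~~x3 | x2) & (~x2 | ~x3)
⇔ (x3 | ~x4) & (x3 | x2) & (~x2 | ~x3)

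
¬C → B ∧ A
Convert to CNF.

¬C → B ∧ A
≡ ¬¬C ∨ B ∧ A   (eliminate →)
≡ C ∨ B ∧ A   (double negation)
≡ (C ∨ B) ∧ (C ∨ A)   (distribute ∨ over ∧)

(C ∨ B) ∧ (C ∨ A)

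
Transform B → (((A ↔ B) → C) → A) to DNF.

¬B ∨ A

B → (((A ↔ B) → C) → A)
≡ ¬B ∨ (((A ↔ B) → C) → A)   (eliminate →)
≡ ¬B ∨ ¬((A ↔ B) → C) ∨ A   (eliminate →)
≡ ¬B ∨ ¬(¬(A ↔ B) ∨ C) ∨ A   (eliminate →)
≡ ¬B ∨ ¬(¬((A → B) ∧ (B → A)) ∨ C) ∨ A   (eliminate ↔)
≡ ¬B ∨ ¬(¬((¬A ∨ B) ∧ (B → A)) ∨ C) ∨ A   (eliminate →)
≡ ¬B ∨ ¬(¬((¬A ∨ B) ∧ (¬B ∨ A)) ∨ C) ∨ A   (eliminate →)
≡ ¬B ∨ (¬¬((¬A ∨ B) ∧ (¬B ∨ A)) ∧ ¬C) ∨ A   (De Morgan)
≡ ¬B ∨ ((¬A ∨ B) ∧ (¬B ∨ A) ∧ ¬C) ∨ A   (double negation)
≡ ¬B ∨ (¬A ∧ ¬B ∧ ¬C) ∨ (¬A ∧ A ∧ ¬C) ∨ (B ∧ ¬B ∧ ¬C) ∨ (B ∧ A ∧ ¬C) ∨ A   (distribute ∧ over ∨)
≡ ¬B ∨ A   (simplify)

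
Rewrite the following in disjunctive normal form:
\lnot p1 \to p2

p1 \lor p2

\lnot p1 \to p2
= \lnot \lnot p1 \lor p2   [eliminate \to]
= p1 \lor p2   [double negation]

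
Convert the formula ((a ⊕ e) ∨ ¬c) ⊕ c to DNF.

((a ⊕ e) ∨ ¬c) ⊕ c
⇔ (((a ⊕ e) ∨ ¬c) ∧ ¬c) ∨ (¬((a ⊕ e) ∨ ¬c) ∧ c)
⇔ (((a ∧ ¬e) ∨ (¬a ∧ e) ∨ ¬c) ∧ ¬c) ∨ (¬((a ⊕ e) ∨ ¬c) ∧ c)
⇔ (((a ∧ ¬e) ∨ (¬a ∧ e) ∨ ¬c) ∧ ¬c) ∨ (¬((a ∧ ¬e) ∨ (¬a ∧ e) ∨ ¬c) ∧ c)
⇔ (((a ∧ ¬e) ∨ (¬a ∧ e) ∨ ¬c) ∧ ¬c) ∨ (¬(a ∧ ¬e) ∧ ¬(¬a ∧ e) ∧ ¬¬c ∧ c)
⇔ (((a ∧ ¬e) ∨ (¬a ∧ e) ∨ ¬c) ∧ ¬c) ∨ ((¬a ∨ ¬¬e) ∧ ¬(¬a ∧ e) ∧ ¬¬c ∧ c)
⇔ (((a ∧ ¬e) ∨ (¬a ∧ e) ∨ ¬c) ∧ ¬c) ∨ ((¬a ∨ e) ∧ ¬(¬a ∧ e) ∧ ¬¬c ∧ c)
⇔ (((a ∧ ¬e) ∨ (¬a ∧ e) ∨ ¬c) ∧ ¬c) ∨ ((¬a ∨ e) ∧ (¬¬a ∨ ¬e) ∧ ¬¬c ∧ c)
⇔ (((a ∧ ¬e) ∨ (¬a ∧ e) ∨ ¬c) ∧ ¬c) ∨ ((¬a ∨ e) ∧ (a ∨ ¬e) ∧ ¬¬c ∧ c)
⇔ (((a ∧ ¬e) ∨ (¬a ∧ e) ∨ ¬c) ∧ ¬c) ∨ ((¬a ∨ e) ∧ (a ∨ ¬e) ∧ c ∧ c)
⇔ (a ∧ ¬e ∧ ¬c) ∨ (¬a ∧ e ∧ ¬c) ∨ (¬c ∧ ¬c) ∨ (¬a ∧ a ∧ c ∧ c) ∨ (¬a ∧ ¬e ∧ c ∧ c) ∨ (e ∧ a ∧ c ∧ c) ∨ (e ∧ ¬e ∧ c ∧ c)
⇔ ¬c ∨ (¬a ∧ ¬e ∧ c) ∨ (e ∧ a ∧ c)

¬c ∨ (¬a ∧ ¬e ∧ c) ∨ (e ∧ a ∧ c)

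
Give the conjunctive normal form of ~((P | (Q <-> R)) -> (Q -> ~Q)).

~((P | (Q <-> R)) -> (Q -> ~Q))
⇔ ~(~(P | (Q <-> R)) | (Q -> ~Q))   [eliminate ->]
⇔ ~(~(P | ((Q -> R) & (R -> Q))) | (Q -> ~Q))   [eliminate <->]
⇔ ~(~(P | ((~Q | R) & (R -> Q))) | (Q -> ~Q))   [eliminate ->]
⇔ ~(~(P | ((~Q | R) & (~R | Q))) | (Q -> ~Q))   [eliminate ->]
⇔ ~(~(P | ((~Q | R) & (~R | Q))) | ~Q | ~Q)   [eliminate ->]
⇔ ~~(P | ((~Q | R) & (~R | Q))) & ~~Q & ~~Q   [De Morgan]
⇔ (P | ((~Q | R) & (~R | Q))) & ~~Q & ~~Q   [double negation]
⇔ (P | ((~Q | R) & (~R | Q))) & Q & ~~Q   [double negation]
⇔ (P | ((~Q | R) & (~R | Q))) & Q & Q   [double negation]
⇔ (P | ~Q | R) & (P | ~R | Q) & Q & Q   [distribute | over &]
⇔ (P | ~Q | R) & Q   [simplify]

(P | ~Q | R) & Q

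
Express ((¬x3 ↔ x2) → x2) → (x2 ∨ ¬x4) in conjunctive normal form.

x3 ∨ x2 ∨ ¬x4

((¬x3 ↔ x2) → x2) → (x2 ∨ ¬x4)
⇔ ¬((¬x3 ↔ x2) → x2) ∨ x2 ∨ ¬x4   [eliminate →]
⇔ ¬(¬(¬x3 ↔ x2) ∨ x2) ∨ x2 ∨ ¬x4   [eliminate →]
⇔ ¬(¬((¬x3 → x2) ∧ (x2 → ¬x3)) ∨ x2) ∨ x2 ∨ ¬x4   [eliminate ↔]
⇔ ¬(¬((¬¬x3 ∨ x2) ∧ (x2 → ¬x3)) ∨ x2) ∨ x2 ∨ ¬x4   [eliminate →]
⇔ ¬(¬((¬¬x3 ∨ x2) ∧ (¬x2 ∨ ¬x3)) ∨ x2) ∨ x2 ∨ ¬x4   [eliminate →]
⇔ (¬¬((¬¬x3 ∨ x2) ∧ (¬x2 ∨ ¬x3)) ∧ ¬x2) ∨ x2 ∨ ¬x4   [De Morgan]
⇔ ((¬¬x3 ∨ x2) ∧ (¬x2 ∨ ¬x3) ∧ ¬x2) ∨ x2 ∨ ¬x4   [double negation]
⇔ ((x3 ∨ x2) ∧ (¬x2 ∨ ¬x3) ∧ ¬x2) ∨ x2 ∨ ¬x4   [double negation]
⇔ (x3 ∨ x2 ∨ x2 ∨ ¬x4) ∧ (¬x2 ∨ ¬x3 ∨ x2 ∨ ¬x4) ∧ (¬x2 ∨ x2 ∨ ¬x4)   [distribute ∨ over ∧]
⇔ x3 ∨ x2 ∨ ¬x4   [simplify]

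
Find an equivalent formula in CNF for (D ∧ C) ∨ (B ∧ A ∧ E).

(D ∧ C) ∨ (B ∧ A ∧ E)
≡ (D ∨ B) ∧ (D ∨ A) ∧ (D ∨ E) ∧ (C ∨ B) ∧ (C ∨ A) ∧ (C ∨ E)   (distribute ∨ over ∧)

(D ∨ B) ∧ (D ∨ A) ∧ (D ∨ E) ∧ (C ∨ B) ∧ (C ∨ A) ∧ (C ∨ E)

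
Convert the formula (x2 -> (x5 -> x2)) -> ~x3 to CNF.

(x2 -> (x5 -> x2)) -> ~x3
≡ ~(x2 -> (x5 -> x2)) | ~x3   [eliminate ->]
≡ ~(~x2 | (x5 -> x2)) | ~x3   [eliminate ->]
≡ ~(~x2 | ~x5 | x2) | ~x3   [eliminate ->]
≡ (~~x2 & ~~x5 & ~x2) | ~x3   [De Morgan]
≡ (x2 & ~~x5 & ~x2) | ~x3   [double negation]
≡ (x2 & x5 & ~x2) | ~x3   [double negation]
≡ (x2 | ~x3) & (x5 | ~x3) & (~x2 | ~x3)   [distribute | over &]

(x2 | ~x3) & (x5 | ~x3) & (~x2 | ~x3)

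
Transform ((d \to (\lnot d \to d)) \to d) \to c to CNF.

\lnot d \lor c

((d \to (\lnot d \to d)) \to d) \to c
⇔ \lnot ((d \to (\lnot d \to d)) \to d) \lor c   (eliminate \to)
⇔ \lnot (\lnot (d \to (\lnot d \to d)) \lor d) \lor c   (eliminate \to)
⇔ \lnot (\lnot (\lnot d \lor (\lnot d \to d)) \lor d) \lor c   (eliminate \to)
⇔ \lnot (\lnot (\lnot d \lor \lnot \lnot d \lor d) \lor d) \lor c   (eliminate \to)
⇔ (\lnot \lnot (\lnot d \lor \lnot \lnot d \lor d) \land \lnot d) \lor c   (De Morgan)
⇔ ((\lnot d \lor \lnot \lnot d \lor d) \land \lnot d) \lor c   (double negation)
⇔ ((\lnot d \lor d \lor d) \land \lnot d) \lor c   (double negation)
⇔ (\lnot d \lor d \lor d \lor c) \land (\lnot d \lor c)   (distribute \lor over \land)
⇔ \lnot d \lor c   (simplify)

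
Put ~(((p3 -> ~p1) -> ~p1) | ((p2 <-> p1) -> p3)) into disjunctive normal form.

~p3 & p1 & p2

~(((p3 -> ~p1) -> ~p1) | ((p2 <-> p1) -> p3))
≡ ~(~(p3 -> ~p1) | ~p1 | ((p2 <-> p1) -> p3))   (eliminate ->)
≡ ~(~(~p3 | ~p1) | ~p1 | ((p2 <-> p1) -> p3))   (eliminate ->)
≡ ~(~(~p3 | ~p1) | ~p1 | ~(p2 <-> p1) | p3)   (eliminate ->)
≡ ~(~(~p3 | ~p1) | ~p1 | ~((p2 -> p1) & (p1 -> p2)) | p3)   (eliminate <->)
≡ ~(~(~p3 | ~p1) | ~p1 | ~((~p2 | p1) & (p1 -> p2)) | p3)   (eliminate ->)
≡ ~(~(~p3 | ~p1) | ~p1 | ~((~p2 | p1) & (~p1 | p2)) | p3)   (eliminate ->)
≡ ~~(~p3 | ~p1) & ~~p1 & ~~((~p2 | p1) & (~p1 | p2)) & ~p3   (De Morgan)
≡ (~p3 | ~p1) & ~~p1 & ~~((~p2 | p1) & (~p1 | p2)) & ~p3   (double negation)
≡ (~p3 | ~p1) & p1 & ~~((~p2 | p1) & (~p1 | p2)) & ~p3   (double negation)
≡ (~p3 | ~p1) & p1 & (~p2 | p1) & (~p1 | p2) & ~p3   (double negation)
≡ (~p3 & p1 & ~p2 & ~p1 & ~p3) | (~p3 & p1 & ~p2 & p2 & ~p3) | (~p3 & p1 & p1 & ~p1 & ~p3) | (~p3 & p1 & p1 & p2 & ~p3) | (~p1 & p1 & ~p2 & ~p1 & ~p3) | (~p1 & p1 & ~p2 & p2 & ~p3) | (~p1 & p1 & p1 & ~p1 & ~p3) | (~p1 & p1 & p1 & p2 & ~p3)   (distribute & over |)
≡ ~p3 & p1 & p2   (simplify)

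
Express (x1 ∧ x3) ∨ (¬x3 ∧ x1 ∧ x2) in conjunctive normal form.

(x1 ∧ x3) ∨ (¬x3 ∧ x1 ∧ x2)
= (x1 ∨ ¬x3) ∧ (x1 ∨ x1) ∧ (x1 ∨ x2) ∧ (x3 ∨ ¬x3) ∧ (x3 ∨ x1) ∧ (x3 ∨ x2)   [distribute ∨ over ∧]
= x1 ∧ (x3 ∨ x2)   [simplify]

x1 ∧ (x3 ∨ x2)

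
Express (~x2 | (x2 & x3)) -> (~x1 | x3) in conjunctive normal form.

x2 | ~x1 | x3

(~x2 | (x2 & x3)) -> (~x1 | x3)
⇔ ~(~x2 | (x2 & x3)) | ~x1 | x3   [eliminate ->]
⇔ (~~x2 & ~(x2 & x3)) | ~x1 | x3   [De Morgan]
⇔ (x2 & ~(x2 & x3)) | ~x1 | x3   [double negation]
⇔ (x2 & (~x2 | ~x3)) | ~x1 | x3   [De Morgan]
⇔ (x2 | ~x1 | x3) & (~x2 | ~x3 | ~x1 | x3)   [distribute | over &]
⇔ x2 | ~x1 | x3   [simplify]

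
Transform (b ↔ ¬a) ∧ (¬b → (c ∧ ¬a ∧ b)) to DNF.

(b ↔ ¬a) ∧ (¬b → (c ∧ ¬a ∧ b))
= (b → ¬a) ∧ (¬a → b) ∧ (¬b → (c ∧ ¬a ∧ b))   (eliminate ↔)
= (¬b ∨ ¬a) ∧ (¬a → b) ∧ (¬b → (c ∧ ¬a ∧ b))   (eliminate →)
= (¬b ∨ ¬a) ∧ (¬¬a ∨ b) ∧ (¬b → (c ∧ ¬a ∧ b))   (eliminate →)
= (¬b ∨ ¬a) ∧ (¬¬a ∨ b) ∧ (¬¬b ∨ (c ∧ ¬a ∧ b))   (eliminate →)
= (¬b ∨ ¬a) ∧ (a ∨ b) ∧ (¬¬b ∨ (c ∧ ¬a ∧ b))   (double negation)
= (¬b ∨ ¬a) ∧ (a ∨ b) ∧ (b ∨ (c ∧ ¬a ∧ b))   (double negation)
= (¬b ∧ a ∧ b) ∨ (¬b ∧ a ∧ c ∧ ¬a ∧ b) ∨ (¬b ∧ b ∧ b) ∨ (¬b ∧ b ∧ c ∧ ¬a ∧ b) ∨ (¬a ∧ a ∧ b) ∨ (¬a ∧ a ∧ c ∧ ¬a ∧ b) ∨ (¬a ∧ b ∧ b) ∨ (¬a ∧ b ∧ c ∧ ¬a ∧ b)   (distribute ∧ over ∨)
= ¬a ∧ b   (simplify)

¬a ∧ b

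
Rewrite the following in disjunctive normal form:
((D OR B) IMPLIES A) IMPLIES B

(D AND NOT A) OR B

((D OR B) IMPLIES A) IMPLIES B
≡ NOT ((D OR B) IMPLIES A) OR B   [eliminate IMPLIES]
≡ NOT (NOT (D OR B) OR A) OR B   [eliminate IMPLIES]
≡ (NOT NOT (D OR B) AND NOT A) OR B   [De Morgan]
≡ ((D OR B) AND NOT A) OR B   [double negation]
≡ (D AND NOT A) OR (B AND NOT A) OR B   [distribute AND over OR]
≡ (D AND NOT A) OR B   [simplify]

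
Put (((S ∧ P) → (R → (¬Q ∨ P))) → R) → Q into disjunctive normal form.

¬R ∨ Q

(((S ∧ P) → (R → (¬Q ∨ P))) → R) → Q
⇔ ¬(((S ∧ P) → (R → (¬Q ∨ P))) → R) ∨ Q   — eliminate →
⇔ ¬(¬((S ∧ P) → (R → (¬Q ∨ P))) ∨ R) ∨ Q   — eliminate →
⇔ ¬(¬(¬(S ∧ P) ∨ (R → (¬Q ∨ P))) ∨ R) ∨ Q   — eliminate →
⇔ ¬(¬(¬(S ∧ P) ∨ ¬R ∨ ¬Q ∨ P) ∨ R) ∨ Q   — eliminate →
⇔ (¬¬(¬(S ∧ P) ∨ ¬R ∨ ¬Q ∨ P) ∧ ¬R) ∨ Q   — De Morgan
⇔ ((¬(S ∧ P) ∨ ¬R ∨ ¬Q ∨ P) ∧ ¬R) ∨ Q   — double negation
⇔ ((¬S ∨ ¬P ∨ ¬R ∨ ¬Q ∨ P) ∧ ¬R) ∨ Q   — De Morgan
⇔ (¬S ∧ ¬R) ∨ (¬P ∧ ¬R) ∨ (¬R ∧ ¬R) ∨ (¬Q ∧ ¬R) ∨ (P ∧ ¬R) ∨ Q   — distribute ∧ over ∨
⇔ ¬R ∨ Q   — simplify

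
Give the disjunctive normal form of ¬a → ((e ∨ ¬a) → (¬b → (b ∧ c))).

¬a → ((e ∨ ¬a) → (¬b → (b ∧ c)))
≡ ¬¬a ∨ ((e ∨ ¬a) → (¬b → (b ∧ c)))   [eliminate →]
≡ ¬¬a ∨ ¬(e ∨ ¬a) ∨ (¬b → (b ∧ c))   [eliminate →]
≡ ¬¬a ∨ ¬(e ∨ ¬a) ∨ ¬¬b ∨ (b ∧ c)   [eliminate →]
≡ a ∨ ¬(e ∨ ¬a) ∨ ¬¬b ∨ (b ∧ c)   [double negation]
≡ a ∨ (¬e ∧ ¬¬a) ∨ ¬¬b ∨ (b ∧ c)   [De Morgan]
≡ a ∨ (¬e ∧ a) ∨ ¬¬b ∨ (b ∧ c)   [double negation]
≡ a ∨ (¬e ∧ a) ∨ b ∨ (b ∧ c)   [double negation]
≡ a ∨ b   [simplify]

a ∨ b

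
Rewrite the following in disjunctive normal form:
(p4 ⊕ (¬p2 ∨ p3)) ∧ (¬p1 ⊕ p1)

(p4 ∧ p2 ∧ ¬p3 ∧ ¬p1) ∨ (p4 ∧ p2 ∧ ¬p3 ∧ p1) ∨ (¬p4 ∧ ¬p2 ∧ ¬p1) ∨ (¬p4 ∧ ¬p2 ∧ p1) ∨ (¬p4 ∧ p3 ∧ ¬p1) ∨ (¬p4 ∧ p3 ∧ p1)

(p4 ⊕ (¬p2 ∨ p3)) ∧ (¬p1 ⊕ p1)
≡ ((p4 ∧ ¬(¬p2 ∨ p3)) ∨ (¬p4 ∧ (¬p2 ∨ p3))) ∧ (¬p1 ⊕ p1)   [expand ⊕]
≡ ((p4 ∧ ¬(¬p2 ∨ p3)) ∨ (¬p4 ∧ (¬p2 ∨ p3))) ∧ ((¬p1 ∧ ¬p1) ∨ (¬¬p1 ∧ p1))   [expand ⊕]
≡ ((p4 ∧ ¬¬p2 ∧ ¬p3) ∨ (¬p4 ∧ (¬p2 ∨ p3))) ∧ ((¬p1 ∧ ¬p1) ∨ (¬¬p1 ∧ p1))   [De Morgan]
≡ ((p4 ∧ p2 ∧ ¬p3) ∨ (¬p4 ∧ (¬p2 ∨ p3))) ∧ ((¬p1 ∧ ¬p1) ∨ (¬¬p1 ∧ p1))   [double negation]
≡ ((p4 ∧ p2 ∧ ¬p3) ∨ (¬p4 ∧ (¬p2 ∨ p3))) ∧ ((¬p1 ∧ ¬p1) ∨ (p1 ∧ p1))   [double negation]
≡ (p4 ∧ p2 ∧ ¬p3 ∧ ¬p1 ∧ ¬p1) ∨ (p4 ∧ p2 ∧ ¬p3 ∧ p1 ∧ p1) ∨ (¬p4 ∧ ¬p2 ∧ ¬p1 ∧ ¬p1) ∨ (¬p4 ∧ ¬p2 ∧ p1 ∧ p1) ∨ (¬p4 ∧ p3 ∧ ¬p1 ∧ ¬p1) ∨ (¬p4 ∧ p3 ∧ p1 ∧ p1)   [distribute ∧ over ∨]
≡ (p4 ∧ p2 ∧ ¬p3 ∧ ¬p1) ∨ (p4 ∧ p2 ∧ ¬p3 ∧ p1) ∨ (¬p4 ∧ ¬p2 ∧ ¬p1) ∨ (¬p4 ∧ ¬p2 ∧ p1) ∨ (¬p4 ∧ p3 ∧ ¬p1) ∨ (¬p4 ∧ p3 ∧ p1)   [simplify]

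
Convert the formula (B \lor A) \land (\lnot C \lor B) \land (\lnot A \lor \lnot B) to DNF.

(B \lor A) \land (\lnot C \lor B) \land (\lnot A \lor \lnot B)
= (B \land \lnot C \land \lnot A) \lor (B \land \lnot C \land \lnot B) \lor (B \land B \land \lnot A) \lor (B \land B \land \lnot B) \lor (A \land \lnot C \land \lnot A) \lor (A \land \lnot C \land \lnot B) \lor (A \land B \land \lnot A) \lor (A \land B \land \lnot B)   — distribute \land over \lor
= (B \land \lnot A) \lor (A \land \lnot C \land \lnot B)   — simplify

(B \land \lnot A) \lor (A \land \lnot C \land \lnot B)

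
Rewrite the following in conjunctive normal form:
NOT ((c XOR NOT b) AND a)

NOT ((c XOR NOT b) AND a)
= NOT ((c OR NOT b) AND NOT (c AND NOT b) AND a)   — expand XOR
= NOT (c OR NOT b) OR NOT NOT (c AND NOT b) OR NOT a   — De Morgan
= (NOT c AND NOT NOT b) OR NOT NOT (c AND NOT b) OR NOT a   — De Morgan
= (NOT c AND b) OR NOT NOT (c AND NOT b) OR NOT a   — double negation
= (NOT c AND b) OR (c AND NOT b) OR NOT a   — double negation
= (NOT c OR c OR NOT a) AND (NOT c OR NOT b OR NOT a) AND (b OR c OR NOT a) AND (b OR NOT b OR NOT a)   — distribute OR over AND
= (NOT c OR NOT b OR NOT a) AND (b OR c OR NOT a)   — simplify

(NOT c OR NOT b OR NOT a) AND (b OR c OR NOT a)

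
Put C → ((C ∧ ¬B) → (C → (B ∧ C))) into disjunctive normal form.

C → ((C ∧ ¬B) → (C → (B ∧ C)))
≡ ¬C ∨ ((C ∧ ¬B) → (C → (B ∧ C)))
≡ ¬C ∨ ¬(C ∧ ¬B) ∨ (C → (B ∧ C))
≡ ¬C ∨ ¬(C ∧ ¬B) ∨ ¬C ∨ (B ∧ C)
≡ ¬C ∨ ¬C ∨ ¬¬B ∨ ¬C ∨ (B ∧ C)
≡ ¬C ∨ ¬C ∨ B ∨ ¬C ∨ (B ∧ C)
≡ ¬C ∨ B

¬C ∨ B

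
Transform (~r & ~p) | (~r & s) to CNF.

(~r & ~p) | (~r & s)
≡ (~r | ~r) & (~r | s) & (~p | ~r) & (~p | s)   [distribute | over &]
≡ ~r & (~p | s)   [simplify]

~r & (~p | s)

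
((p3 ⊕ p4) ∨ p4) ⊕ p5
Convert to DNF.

((p3 ⊕ p4) ∨ p4) ⊕ p5
≡ (((p3 ⊕ p4) ∨ p4) ∧ ¬p5) ∨ (¬((p3 ⊕ p4) ∨ p4) ∧ p5)   (expand ⊕)
≡ (((p3 ∧ ¬p4) ∨ (¬p3 ∧ p4) ∨ p4) ∧ ¬p5) ∨ (¬((p3 ⊕ p4) ∨ p4) ∧ p5)   (expand ⊕)
≡ (((p3 ∧ ¬p4) ∨ (¬p3 ∧ p4) ∨ p4) ∧ ¬p5) ∨ (¬((p3 ∧ ¬p4) ∨ (¬p3 ∧ p4) ∨ p4) ∧ p5)   (expand ⊕)
≡ (((p3 ∧ ¬p4) ∨ (¬p3 ∧ p4) ∨ p4) ∧ ¬p5) ∨ (¬(p3 ∧ ¬p4) ∧ ¬(¬p3 ∧ p4) ∧ ¬p4 ∧ p5)   (De Morgan)
≡ (((p3 ∧ ¬p4) ∨ (¬p3 ∧ p4) ∨ p4) ∧ ¬p5) ∨ ((¬p3 ∨ ¬¬p4) ∧ ¬(¬p3 ∧ p4) ∧ ¬p4 ∧ p5)   (De Morgan)
≡ (((p3 ∧ ¬p4) ∨ (¬p3 ∧ p4) ∨ p4) ∧ ¬p5) ∨ ((¬p3 ∨ p4) ∧ ¬(¬p3 ∧ p4) ∧ ¬p4 ∧ p5)   (double negation)
≡ (((p3 ∧ ¬p4) ∨ (¬p3 ∧ p4) ∨ p4) ∧ ¬p5) ∨ ((¬p3 ∨ p4) ∧ (¬¬p3 ∨ ¬p4) ∧ ¬p4 ∧ p5)   (De Morgan)
≡ (((p3 ∧ ¬p4) ∨ (¬p3 ∧ p4) ∨ p4) ∧ ¬p5) ∨ ((¬p3 ∨ p4) ∧ (p3 ∨ ¬p4) ∧ ¬p4 ∧ p5)   (double negation)
≡ (p3 ∧ ¬p4 ∧ ¬p5) ∨ (¬p3 ∧ p4 ∧ ¬p5) ∨ (p4 ∧ ¬p5) ∨ (¬p3 ∧ p3 ∧ ¬p4 ∧ p5) ∨ (¬p3 ∧ ¬p4 ∧ ¬p4 ∧ p5) ∨ (p4 ∧ p3 ∧ ¬p4 ∧ p5) ∨ (p4 ∧ ¬p4 ∧ ¬p4 ∧ p5)   (distribute ∧ over ∨)
≡ (p3 ∧ ¬p4 ∧ ¬p5) ∨ (p4 ∧ ¬p5) ∨ (¬p3 ∧ ¬p4 ∧ p5)   (simplify)

(p3 ∧ ¬p4 ∧ ¬p5) ∨ (p4 ∧ ¬p5) ∨ (¬p3 ∧ ¬p4 ∧ p5)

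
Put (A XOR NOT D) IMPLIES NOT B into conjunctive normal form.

(NOT A OR NOT D OR NOT B) AND (D OR A OR NOT B)

(A XOR NOT D) IMPLIES NOT B
= NOT (A XOR NOT D) OR NOT B   [eliminate IMPLIES]
= NOT ((A OR NOT D) AND NOT (A AND NOT D)) OR NOT B   [expand XOR]
= NOT (A OR NOT D) OR NOT NOT (A AND NOT D) OR NOT B   [De Morgan]
= (NOT A AND NOT NOT D) OR NOT NOT (A AND NOT D) OR NOT B   [De Morgan]
= (NOT A AND D) OR NOT NOT (A AND NOT D) OR NOT B   [double negation]
= (NOT A AND D) OR (A AND NOT D) OR NOT B   [double negation]
= (NOT A OR A OR NOT B) AND (NOT A OR NOT D OR NOT B) AND (D OR A OR NOT B) AND (D OR NOT D OR NOT B)   [distribute OR over AND]
= (NOT A OR NOT D OR NOT B) AND (D OR A OR NOT B)   [simplify]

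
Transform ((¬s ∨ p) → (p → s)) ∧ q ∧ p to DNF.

s ∧ q ∧ p

((¬s ∨ p) → (p → s)) ∧ q ∧ p
= (¬(¬s ∨ p) ∨ (p → s)) ∧ q ∧ p   — eliminate →
= (¬(¬s ∨ p) ∨ ¬p ∨ s) ∧ q ∧ p   — eliminate →
= ((¬¬s ∧ ¬p) ∨ ¬p ∨ s) ∧ q ∧ p   — De Morgan
= ((s ∧ ¬p) ∨ ¬p ∨ s) ∧ q ∧ p   — double negation
= (s ∧ ¬p ∧ q ∧ p) ∨ (¬p ∧ q ∧ p) ∨ (s ∧ q ∧ p)   — distribute ∧ over ∨
= s ∧ q ∧ p   — simplify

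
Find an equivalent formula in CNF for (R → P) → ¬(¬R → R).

¬P ∨ ¬R

(R → P) → ¬(¬R → R)
≡ ¬(R → P) ∨ ¬(¬R → R)   [eliminate →]
≡ ¬(¬R ∨ P) ∨ ¬(¬R → R)   [eliminate →]
≡ ¬(¬R ∨ P) ∨ ¬(¬¬R ∨ R)   [eliminate →]
≡ (¬¬R ∧ ¬P) ∨ ¬(¬¬R ∨ R)   [De Morgan]
≡ (R ∧ ¬P) ∨ ¬(¬¬R ∨ R)   [double negation]
≡ (R ∧ ¬P) ∨ (¬¬¬R ∧ ¬R)   [De Morgan]
≡ (R ∧ ¬P) ∨ (¬R ∧ ¬R)   [double negation]
≡ (R ∨ ¬R) ∧ (R ∨ ¬R) ∧ (¬P ∨ ¬R) ∧ (¬P ∨ ¬R)   [distribute ∨ over ∧]
≡ ¬P ∨ ¬R   [simplify]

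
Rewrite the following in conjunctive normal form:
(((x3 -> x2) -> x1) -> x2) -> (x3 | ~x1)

~x2 | x3 | ~x1

(((x3 -> x2) -> x1) -> x2) -> (x3 | ~x1)
≡ ~(((x3 -> x2) -> x1) -> x2) | x3 | ~x1   (eliminate ->)
≡ ~(~((x3 -> x2) -> x1) | x2) | x3 | ~x1   (eliminate ->)
≡ ~(~(~(x3 -> x2) | x1) | x2) | x3 | ~x1   (eliminate ->)
≡ ~(~(~(~x3 | x2) | x1) | x2) | x3 | ~x1   (eliminate ->)
≡ (~~(~(~x3 | x2) | x1) & ~x2) | x3 | ~x1   (De Morgan)
≡ ((~(~x3 | x2) | x1) & ~x2) | x3 | ~x1   (double negation)
≡ (((~~x3 & ~x2) | x1) & ~x2) | x3 | ~x1   (De Morgan)
≡ (((x3 & ~x2) | x1) & ~x2) | x3 | ~x1   (double negation)
≡ (x3 | x1 | x3 | ~x1) & (~x2 | x1 | x3 | ~x1) & (~x2 | x3 | ~x1)   (distribute | over &)
≡ ~x2 | x3 | ~x1   (simplify)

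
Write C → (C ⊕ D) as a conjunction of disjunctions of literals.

C → (C ⊕ D)
≡ ¬C ∨ (C ⊕ D)   [eliminate →]
≡ ¬C ∨ ((C ∨ D) ∧ ¬(C ∧ D))   [expand ⊕]
≡ ¬C ∨ ((C ∨ D) ∧ (¬C ∨ ¬D))   [De Morgan]
≡ (¬C ∨ C ∨ D) ∧ (¬C ∨ ¬C ∨ ¬D)   [distribute ∨ over ∧]
≡ ¬C ∨ ¬D   [simplify]

¬C ∨ ¬D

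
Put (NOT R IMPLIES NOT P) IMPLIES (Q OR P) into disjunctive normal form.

(NOT R IMPLIES NOT P) IMPLIES (Q OR P)
= NOT (NOT R IMPLIES NOT P) OR Q OR P   — eliminate IMPLIES
= NOT (NOT NOT R OR NOT P) OR Q OR P   — eliminate IMPLIES
= (NOT NOT NOT R AND NOT NOT P) OR Q OR P   — De Morgan
= (NOT R AND NOT NOT P) OR Q OR P   — double negation
= (NOT R AND P) OR Q OR P   — double negation
= Q OR P   — simplify

Q OR P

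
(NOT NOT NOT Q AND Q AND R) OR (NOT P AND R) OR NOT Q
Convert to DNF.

(NOT P AND R) OR NOT Q

(NOT NOT NOT Q AND Q AND R) OR (NOT P AND R) OR NOT Q
≡ (NOT Q AND Q AND R) OR (NOT P AND R) OR NOT Q   [double negation]
≡ (NOT P AND R) OR NOT Q   [simplify]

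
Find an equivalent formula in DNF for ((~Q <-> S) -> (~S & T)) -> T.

((~Q <-> S) -> (~S & T)) -> T
≡ ~((~Q <-> S) -> (~S & T)) | T   [eliminate ->]
≡ ~(~(~Q <-> S) | (~S & T)) | T   [eliminate ->]
≡ ~(~((~Q -> S) & (S -> ~Q)) | (~S & T)) | T   [eliminate <->]
≡ ~(~((~~Q | S) & (S -> ~Q)) | (~S & T)) | T   [eliminate ->]
≡ ~(~((~~Q | S) & (~S | ~Q)) | (~S & T)) | T   [eliminate ->]
≡ (~~((~~Q | S) & (~S | ~Q)) & ~(~S & T)) | T   [De Morgan]
≡ ((~~Q | S) & (~S | ~Q) & ~(~S & T)) | T   [double negation]
≡ ((Q | S) & (~S | ~Q) & ~(~S & T)) | T   [double negation]
≡ ((Q | S) & (~S | ~Q) & (~~S | ~T)) | T   [De Morgan]
≡ ((Q | S) & (~S | ~Q) & (S | ~T)) | T   [double negation]
≡ (Q & ~S & S) | (Q & ~S & ~T) | (Q & ~Q & S) | (Q & ~Q & ~T) | (S & ~S & S) | (S & ~S & ~T) | (S & ~Q & S) | (S & ~Q & ~T) | T   [distribute & over |]
≡ (Q & ~S & ~T) | (S & ~Q) | T   [simplify]

(Q & ~S & ~T) | (S & ~Q) | T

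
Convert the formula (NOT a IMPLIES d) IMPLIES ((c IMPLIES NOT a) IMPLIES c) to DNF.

(NOT a IMPLIES d) IMPLIES ((c IMPLIES NOT a) IMPLIES c)
⇔ NOT (NOT a IMPLIES d) OR ((c IMPLIES NOT a) IMPLIES c)   — eliminate IMPLIES
⇔ NOT (NOT NOT a OR d) OR ((c IMPLIES NOT a) IMPLIES c)   — eliminate IMPLIES
⇔ NOT (NOT NOT a OR d) OR NOT (c IMPLIES NOT a) OR c   — eliminate IMPLIES
⇔ NOT (NOT NOT a OR d) OR NOT (NOT c OR NOT a) OR c   — eliminate IMPLIES
⇔ (NOT NOT NOT a AND NOT d) OR NOT (NOT c OR NOT a) OR c   — De Morgan
⇔ (NOT a AND NOT d) OR NOT (NOT c OR NOT a) OR c   — double negation
⇔ (NOT a AND NOT d) OR (NOT NOT c AND NOT NOT a) OR c   — De Morgan
⇔ (NOT a AND NOT d) OR (c AND NOT NOT a) OR c   — double negation
⇔ (NOT a AND NOT d) OR (c AND a) OR c   — double negation
⇔ (NOT a AND NOT d) OR c   — simplify

(NOT a AND NOT d) OR c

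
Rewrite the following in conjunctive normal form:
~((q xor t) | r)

~((q xor t) | r)
= ~(((q | t) & ~(q & t)) | r)   [expand xor]
= ~((q | t) & ~(q & t)) & ~r   [De Morgan]
= (~(q | t) | ~~(q & t)) & ~r   [De Morgan]
= ((~q & ~t) | ~~(q & t)) & ~r   [De Morgan]
= ((~q & ~t) | (q & t)) & ~r   [double negation]
= (~q | q) & (~q | t) & (~t | q) & (~t | t) & ~r   [distribute | over &]
= (~q | t) & (~t | q) & ~r   [simplify]

(~q | t) & (~t | q) & ~r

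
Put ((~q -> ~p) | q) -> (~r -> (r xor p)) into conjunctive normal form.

p | r

((~q -> ~p) | q) -> (~r -> (r xor p))
≡ ~((~q -> ~p) | q) | (~r -> (r xor p))
≡ ~(~~q | ~p | q) | (~r -> (r xor p))
≡ ~(~~q | ~p | q) | ~~r | (r xor p)
≡ ~(~~q | ~p | q) | ~~r | ((r | p) & ~(r & p))
≡ (~~~q & ~~p & ~q) | ~~r | ((r | p) & ~(r & p))
≡ (~q & ~~p & ~q) | ~~r | ((r | p) & ~(r & p))
≡ (~q & p & ~q) | ~~r | ((r | p) & ~(r & p))
≡ (~q & p & ~q) | r | ((r | p) & ~(r & p))
≡ (~q & p & ~q) | r | ((r | p) & (~r | ~p))
≡ (~q | r | r | p) & (~q | r | ~r | ~p) & (p | r | r | p) & (p | r | ~r | ~p) & (~q | r | r | p) & (~q | r | ~r | ~p)
≡ p | r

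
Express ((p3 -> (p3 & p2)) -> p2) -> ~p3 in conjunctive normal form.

((p3 -> (p3 & p2)) -> p2) -> ~p3
⇔ ~((p3 -> (p3 & p2)) -> p2) | ~p3   [eliminate ->]
⇔ ~(~(p3 -> (p3 & p2)) | p2) | ~p3   [eliminate ->]
⇔ ~(~(~p3 | (p3 & p2)) | p2) | ~p3   [eliminate ->]
⇔ (~~(~p3 | (p3 & p2)) & ~p2) | ~p3   [De Morgan]
⇔ ((~p3 | (p3 & p2)) & ~p2) | ~p3   [double negation]
⇔ (~p3 | p3 | ~p3) & (~p3 | p2 | ~p3) & (~p2 | ~p3)   [distribute | over &]
⇔ (~p3 | p2) & (~p2 | ~p3)   [simplify]

(~p3 | p2) & (~p2 | ~p3)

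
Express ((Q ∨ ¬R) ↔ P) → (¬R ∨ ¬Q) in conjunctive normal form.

((Q ∨ ¬R) ↔ P) → (¬R ∨ ¬Q)
≡ ¬((Q ∨ ¬R) ↔ P) ∨ ¬R ∨ ¬Q
≡ ¬(((Q ∨ ¬R) → P) ∧ (P → (Q ∨ ¬R))) ∨ ¬R ∨ ¬Q
≡ ¬((¬(Q ∨ ¬R) ∨ P) ∧ (P → (Q ∨ ¬R))) ∨ ¬R ∨ ¬Q
≡ ¬((¬(Q ∨ ¬R) ∨ P) ∧ (¬P ∨ Q ∨ ¬R)) ∨ ¬R ∨ ¬Q
≡ ¬(¬(Q ∨ ¬R) ∨ P) ∨ ¬(¬P ∨ Q ∨ ¬R) ∨ ¬R ∨ ¬Q
≡ (¬¬(Q ∨ ¬R) ∧ ¬P) ∨ ¬(¬P ∨ Q ∨ ¬R) ∨ ¬R ∨ ¬Q
≡ ((Q ∨ ¬R) ∧ ¬P) ∨ ¬(¬P ∨ Q ∨ ¬R) ∨ ¬R ∨ ¬Q
≡ ((Q ∨ ¬R) ∧ ¬P) ∨ (¬¬P ∧ ¬Q ∧ ¬¬R) ∨ ¬R ∨ ¬Q
≡ ((Q ∨ ¬R) ∧ ¬P) ∨ (P ∧ ¬Q ∧ ¬¬R) ∨ ¬R ∨ ¬Q
≡ ((Q ∨ ¬R) ∧ ¬P) ∨ (P ∧ ¬Q ∧ R) ∨ ¬R ∨ ¬Q
≡ (Q ∨ ¬R ∨ P ∨ ¬R ∨ ¬Q) ∧ (Q ∨ ¬R ∨ ¬Q ∨ ¬R ∨ ¬Q) ∧ (Q ∨ ¬R ∨ R ∨ ¬R ∨ ¬Q) ∧ (¬P ∨ P ∨ ¬R ∨ ¬Q) ∧ (¬P ∨ ¬Q ∨ ¬R ∨ ¬Q) ∧ (¬P ∨ R ∨ ¬R ∨ ¬Q)
≡ ¬P ∨ ¬Q ∨ ¬R

¬P ∨ ¬Q ∨ ¬R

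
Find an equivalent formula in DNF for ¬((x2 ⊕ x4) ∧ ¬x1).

¬x2 ∧ ¬x4 ∨ x4 ∧ x2 ∨ x1

¬((x2 ⊕ x4) ∧ ¬x1)
≡ ¬((x2 ∧ ¬x4 ∨ ¬x2 ∧ x4) ∧ ¬x1)   — expand ⊕
≡ ¬(x2 ∧ ¬x4 ∨ ¬x2 ∧ x4) ∨ ¬¬x1   — De Morgan
≡ ¬(x2 ∧ ¬x4) ∧ ¬(¬x2 ∧ x4) ∨ ¬¬x1   — De Morgan
≡ (¬x2 ∨ ¬¬x4) ∧ ¬(¬x2 ∧ x4) ∨ ¬¬x1   — De Morgan
≡ (¬x2 ∨ x4) ∧ ¬(¬x2 ∧ x4) ∨ ¬¬x1   — double negation
≡ (¬x2 ∨ x4) ∧ (¬¬x2 ∨ ¬x4) ∨ ¬¬x1   — De Morgan
≡ (¬x2 ∨ x4) ∧ (x2 ∨ ¬x4) ∨ ¬¬x1   — double negation
≡ (¬x2 ∨ x4) ∧ (x2 ∨ ¬x4) ∨ x1   — double negation
≡ ¬x2 ∧ x2 ∨ ¬x2 ∧ ¬x4 ∨ x4 ∧ x2 ∨ x4 ∧ ¬x4 ∨ x1   — distribute ∧ over ∨
≡ ¬x2 ∧ ¬x4 ∨ x4 ∧ x2 ∨ x1   — simplify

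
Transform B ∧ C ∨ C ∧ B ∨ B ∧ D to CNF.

B ∧ (C ∨ D)

B ∧ C ∨ C ∧ B ∨ B ∧ D
≡ (B ∨ C ∨ B) ∧ (B ∨ C ∨ D) ∧ (B ∨ B ∨ B) ∧ (B ∨ B ∨ D) ∧ (C ∨ C ∨ B) ∧ (C ∨ C ∨ D) ∧ (C ∨ B ∨ B) ∧ (C ∨ B ∨ D)   [distribute ∨ over ∧]
≡ B ∧ (C ∨ D)   [simplify]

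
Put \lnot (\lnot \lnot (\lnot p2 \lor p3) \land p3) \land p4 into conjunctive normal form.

\lnot (\lnot \lnot (\lnot p2 \lor p3) \land p3) \land p4
≡ (\lnot \lnot \lnot (\lnot p2 \lor p3) \lor \lnot p3) \land p4   [De Morgan]
≡ (\lnot (\lnot p2 \lor p3) \lor \lnot p3) \land p4   [double negation]
≡ ((\lnot \lnot p2 \land \lnot p3) \lor \lnot p3) \land p4   [De Morgan]
≡ ((p2 \land \lnot p3) \lor \lnot p3) \land p4   [double negation]
≡ (p2 \lor \lnot p3) \land (\lnot p3 \lor \lnot p3) \land p4   [distribute \lor over \land]
≡ \lnot p3 \land p4   [simplify]

\lnot p3 \land p4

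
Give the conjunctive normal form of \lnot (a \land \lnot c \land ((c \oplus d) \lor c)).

\lnot a \lor c \lor \lnot d

\lnot (a \land \lnot c \land ((c \oplus d) \lor c))
⇔ \lnot (a \land \lnot c \land (((c \lor d) \land \lnot (c \land d)) \lor c))   (expand \oplus)
⇔ \lnot a \lor \lnot \lnot c \lor \lnot (((c \lor d) \land \lnot (c \land d)) \lor c)   (De Morgan)
⇔ \lnot a \lor c \lor \lnot (((c \lor d) \land \lnot (c \land d)) \lor c)   (double negation)
⇔ \lnot a \lor c \lor (\lnot ((c \lor d) \land \lnot (c \land d)) \land \lnot c)   (De Morgan)
⇔ \lnot a \lor c \lor ((\lnot (c \lor d) \lor \lnot \lnot (c \land d)) \land \lnot c)   (De Morgan)
⇔ \lnot a \lor c \lor (((\lnot c \land \lnot d) \lor \lnot \lnot (c \land d)) \land \lnot c)   (De Morgan)
⇔ \lnot a \lor c \lor (((\lnot c \land \lnot d) \lor (c \land d)) \land \lnot c)   (double negation)
⇔ (\lnot a \lor c \lor \lnot c \lor c) \land (\lnot a \lor c \lor \lnot c \lor d) \land (\lnot a \lor c \lor \lnot d \lor c) \land (\lnot a \lor c \lor \lnot d \lor d) \land (\lnot a \lor c \lor \lnot c)   (distribute \lor over \land)
⇔ \lnot a \lor c \lor \lnot d   (simplify)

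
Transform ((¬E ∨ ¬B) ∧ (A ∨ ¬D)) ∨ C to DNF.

((¬E ∨ ¬B) ∧ (A ∨ ¬D)) ∨ C
= (¬E ∧ A) ∨ (¬E ∧ ¬D) ∨ (¬B ∧ A) ∨ (¬B ∧ ¬D) ∨ C

(¬E ∧ A) ∨ (¬E ∧ ¬D) ∨ (¬B ∧ A) ∨ (¬B ∧ ¬D) ∨ C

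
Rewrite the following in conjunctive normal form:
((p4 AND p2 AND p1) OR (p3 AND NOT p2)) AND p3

((p4 AND p2 AND p1) OR (p3 AND NOT p2)) AND p3
⇔ (p4 OR p3) AND (p4 OR NOT p2) AND (p2 OR p3) AND (p2 OR NOT p2) AND (p1 OR p3) AND (p1 OR NOT p2) AND p3
⇔ (p4 OR NOT p2) AND (p1 OR NOT p2) AND p3

(p4 OR NOT p2) AND (p1 OR NOT p2) AND p3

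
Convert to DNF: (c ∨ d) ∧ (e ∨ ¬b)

(c ∧ e) ∨ (c ∧ ¬b) ∨ (d ∧ e) ∨ (d ∧ ¬b)

(c ∨ d) ∧ (e ∨ ¬b)
≡ (c ∧ e) ∨ (c ∧ ¬b) ∨ (d ∧ e) ∨ (d ∧ ¬b)   — distribute ∧ over ∨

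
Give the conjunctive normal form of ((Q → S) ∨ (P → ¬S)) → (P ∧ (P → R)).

(Q ∨ ¬P ∨ R) ∧ (¬S ∨ ¬P ∨ R) ∧ P ∧ (S ∨ ¬P ∨ R)

((Q → S) ∨ (P → ¬S)) → (P ∧ (P → R))
≡ ¬((Q → S) ∨ (P → ¬S)) ∨ (P ∧ (P → R))
≡ ¬(¬Q ∨ S ∨ (P → ¬S)) ∨ (P ∧ (P → R))
≡ ¬(¬Q ∨ S ∨ ¬P ∨ ¬S) ∨ (P ∧ (P → R))
≡ ¬(¬Q ∨ S ∨ ¬P ∨ ¬S) ∨ (P ∧ (¬P ∨ R))
≡ (¬¬Q ∧ ¬S ∧ ¬¬P ∧ ¬¬S) ∨ (P ∧ (¬P ∨ R))
≡ (Q ∧ ¬S ∧ ¬¬P ∧ ¬¬S) ∨ (P ∧ (¬P ∨ R))
≡ (Q ∧ ¬S ∧ P ∧ ¬¬S) ∨ (P ∧ (¬P ∨ R))
≡ (Q ∧ ¬S ∧ P ∧ S) ∨ (P ∧ (¬P ∨ R))
≡ (Q ∨ P) ∧ (Q ∨ ¬P ∨ R) ∧ (¬S ∨ P) ∧ (¬S ∨ ¬P ∨ R) ∧ (P ∨ P) ∧ (P ∨ ¬P ∨ R) ∧ (S ∨ P) ∧ (S ∨ ¬P ∨ R)
≡ (Q ∨ ¬P ∨ R) ∧ (¬S ∨ ¬P ∨ R) ∧ P ∧ (S ∨ ¬P ∨ R)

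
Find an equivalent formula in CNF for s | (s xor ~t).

s | ~t

s | (s xor ~t)
= s | ((s | ~t) & ~(s & ~t))   (expand xor)
= s | ((s | ~t) & (~s | ~~t))   (De Morgan)
= s | ((s | ~t) & (~s | t))   (double negation)
= (s | s | ~t) & (s | ~s | t)   (distribute | over &)
= s | ~t   (simplify)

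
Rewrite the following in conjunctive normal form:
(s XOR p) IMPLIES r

(s XOR p) IMPLIES r
⇔ NOT (s XOR p) OR r   [eliminate IMPLIES]
⇔ NOT ((s OR p) AND NOT (s AND p)) OR r   [expand XOR]
⇔ NOT (s OR p) OR NOT NOT (s AND p) OR r   [De Morgan]
⇔ (NOT s AND NOT p) OR NOT NOT (s AND p) OR r   [De Morgan]
⇔ (NOT s AND NOT p) OR (s AND p) OR r   [double negation]
⇔ (NOT s OR s OR r) AND (NOT s OR p OR r) AND (NOT p OR s OR r) AND (NOT p OR p OR r)   [distribute OR over AND]
⇔ (NOT s OR p OR r) AND (NOT p OR s OR r)   [simplify]

(NOT s OR p OR r) AND (NOT p OR s OR r)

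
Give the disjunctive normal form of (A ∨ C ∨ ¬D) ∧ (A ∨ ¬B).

(A ∨ C ∨ ¬D) ∧ (A ∨ ¬B)
= (A ∧ A) ∨ (A ∧ ¬B) ∨ (C ∧ A) ∨ (C ∧ ¬B) ∨ (¬D ∧ A) ∨ (¬D ∧ ¬B)   [distribute ∧ over ∨]
= A ∨ (C ∧ ¬B) ∨ (¬D ∧ ¬B)   [simplify]

A ∨ (C ∧ ¬B) ∨ (¬D ∧ ¬B)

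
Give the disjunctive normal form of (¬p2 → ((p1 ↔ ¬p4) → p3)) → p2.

(¬p2 → ((p1 ↔ ¬p4) → p3)) → p2
≡ ¬(¬p2 → ((p1 ↔ ¬p4) → p3)) ∨ p2   — eliminate →
≡ ¬(¬¬p2 ∨ ((p1 ↔ ¬p4) → p3)) ∨ p2   — eliminate →
≡ ¬(¬¬p2 ∨ ¬(p1 ↔ ¬p4) ∨ p3) ∨ p2   — eliminate →
≡ ¬(¬¬p2 ∨ ¬((p1 → ¬p4) ∧ (¬p4 → p1)) ∨ p3) ∨ p2   — eliminate ↔
≡ ¬(¬¬p2 ∨ ¬((¬p1 ∨ ¬p4) ∧ (¬p4 → p1)) ∨ p3) ∨ p2   — eliminate →
≡ ¬(¬¬p2 ∨ ¬((¬p1 ∨ ¬p4) ∧ (¬¬p4 ∨ p1)) ∨ p3) ∨ p2   — eliminate →
≡ (¬¬¬p2 ∧ ¬¬((¬p1 ∨ ¬p4) ∧ (¬¬p4 ∨ p1)) ∧ ¬p3) ∨ p2   — De Morgan
≡ (¬p2 ∧ ¬¬((¬p1 ∨ ¬p4) ∧ (¬¬p4 ∨ p1)) ∧ ¬p3) ∨ p2   — double negation
≡ (¬p2 ∧ (¬p1 ∨ ¬p4) ∧ (¬¬p4 ∨ p1) ∧ ¬p3) ∨ p2   — double negation
≡ (¬p2 ∧ (¬p1 ∨ ¬p4) ∧ (p4 ∨ p1) ∧ ¬p3) ∨ p2   — double negation
≡ (¬p2 ∧ ¬p1 ∧ p4 ∧ ¬p3) ∨ (¬p2 ∧ ¬p1 ∧ p1 ∧ ¬p3) ∨ (¬p2 ∧ ¬p4 ∧ p4 ∧ ¬p3) ∨ (¬p2 ∧ ¬p4 ∧ p1 ∧ ¬p3) ∨ p2   — distribute ∧ over ∨
≡ (¬p2 ∧ ¬p1 ∧ p4 ∧ ¬p3) ∨ (¬p2 ∧ ¬p4 ∧ p1 ∧ ¬p3) ∨ p2   — simplify

(¬p2 ∧ ¬p1 ∧ p4 ∧ ¬p3) ∨ (¬p2 ∧ ¬p4 ∧ p1 ∧ ¬p3) ∨ p2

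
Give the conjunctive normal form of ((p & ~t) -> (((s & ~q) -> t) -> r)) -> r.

((p & ~t) -> (((s & ~q) -> t) -> r)) -> r
= ~((p & ~t) -> (((s & ~q) -> t) -> r)) | r   (eliminate ->)
= ~(~(p & ~t) | (((s & ~q) -> t) -> r)) | r   (eliminate ->)
= ~(~(p & ~t) | ~((s & ~q) -> t) | r) | r   (eliminate ->)
= ~(~(p & ~t) | ~(~(s & ~q) | t) | r) | r   (eliminate ->)
= (~~(p & ~t) & ~~(~(s & ~q) | t) & ~r) | r   (De Morgan)
= (p & ~t & ~~(~(s & ~q) | t) & ~r) | r   (double negation)
= (p & ~t & (~(s & ~q) | t) & ~r) | r   (double negation)
= (p & ~t & (~s | ~~q | t) & ~r) | r   (De Morgan)
= (p & ~t & (~s | q | t) & ~r) | r   (double negation)
= (p | r) & (~t | r) & (~s | q | t | r) & (~r | r)   (distribute | over &)
= (p | r) & (~t | r) & (~s | q | t | r)   (simplify)

(p | r) & (~t | r) & (~s | q | t | r)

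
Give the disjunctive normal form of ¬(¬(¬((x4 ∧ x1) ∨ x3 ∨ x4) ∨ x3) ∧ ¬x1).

(¬x4 ∧ ¬x3) ∨ x3 ∨ x1

¬(¬(¬((x4 ∧ x1) ∨ x3 ∨ x4) ∨ x3) ∧ ¬x1)
≡ ¬¬(¬((x4 ∧ x1) ∨ x3 ∨ x4) ∨ x3) ∨ ¬¬x1
≡ ¬((x4 ∧ x1) ∨ x3 ∨ x4) ∨ x3 ∨ ¬¬x1
≡ (¬(x4 ∧ x1) ∧ ¬x3 ∧ ¬x4) ∨ x3 ∨ ¬¬x1
≡ ((¬x4 ∨ ¬x1) ∧ ¬x3 ∧ ¬x4) ∨ x3 ∨ ¬¬x1
≡ ((¬x4 ∨ ¬x1) ∧ ¬x3 ∧ ¬x4) ∨ x3 ∨ x1
≡ (¬x4 ∧ ¬x3 ∧ ¬x4) ∨ (¬x1 ∧ ¬x3 ∧ ¬x4) ∨ x3 ∨ x1
≡ (¬x4 ∧ ¬x3) ∨ x3 ∨ x1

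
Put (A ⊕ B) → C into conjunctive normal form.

(¬A ∨ B ∨ C) ∧ (¬B ∨ A ∨ C)

(A ⊕ B) → C
= ¬(A ⊕ B) ∨ C   — eliminate →
= ¬((A ∨ B) ∧ ¬(A ∧ B)) ∨ C   — expand ⊕
= ¬(A ∨ B) ∨ ¬¬(A ∧ B) ∨ C   — De Morgan
= (¬A ∧ ¬B) ∨ ¬¬(A ∧ B) ∨ C   — De Morgan
= (¬A ∧ ¬B) ∨ (A ∧ B) ∨ C   — double negation
= (¬A ∨ A ∨ C) ∧ (¬A ∨ B ∨ C) ∧ (¬B ∨ A ∨ C) ∧ (¬B ∨ B ∨ C)   — distribute ∨ over ∧
= (¬A ∨ B ∨ C) ∧ (¬B ∨ A ∨ C)   — simplify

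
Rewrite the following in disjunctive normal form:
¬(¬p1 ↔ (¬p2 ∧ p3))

¬(¬p1 ↔ (¬p2 ∧ p3))
⇔ ¬((¬p1 → (¬p2 ∧ p3)) ∧ ((¬p2 ∧ p3) → ¬p1))   (eliminate ↔)
⇔ ¬((¬¬p1 ∨ (¬p2 ∧ p3)) ∧ ((¬p2 ∧ p3) → ¬p1))   (eliminate →)
⇔ ¬((¬¬p1 ∨ (¬p2 ∧ p3)) ∧ (¬(¬p2 ∧ p3) ∨ ¬p1))   (eliminate →)
⇔ ¬(¬¬p1 ∨ (¬p2 ∧ p3)) ∨ ¬(¬(¬p2 ∧ p3) ∨ ¬p1)   (De Morgan)
⇔ (¬¬¬p1 ∧ ¬(¬p2 ∧ p3)) ∨ ¬(¬(¬p2 ∧ p3) ∨ ¬p1)   (De Morgan)
⇔ (¬p1 ∧ ¬(¬p2 ∧ p3)) ∨ ¬(¬(¬p2 ∧ p3) ∨ ¬p1)   (double negation)
⇔ (¬p1 ∧ (¬¬p2 ∨ ¬p3)) ∨ ¬(¬(¬p2 ∧ p3) ∨ ¬p1)   (De Morgan)
⇔ (¬p1 ∧ (p2 ∨ ¬p3)) ∨ ¬(¬(¬p2 ∧ p3) ∨ ¬p1)   (double negation)
⇔ (¬p1 ∧ (p2 ∨ ¬p3)) ∨ (¬¬(¬p2 ∧ p3) ∧ ¬¬p1)   (De Morgan)
⇔ (¬p1 ∧ (p2 ∨ ¬p3)) ∨ (¬p2 ∧ p3 ∧ ¬¬p1)   (double negation)
⇔ (¬p1 ∧ (p2 ∨ ¬p3)) ∨ (¬p2 ∧ p3 ∧ p1)   (double negation)
⇔ (¬p1 ∧ p2) ∨ (¬p1 ∧ ¬p3) ∨ (¬p2 ∧ p3 ∧ p1)   (distribute ∧ over ∨)

(¬p1 ∧ p2) ∨ (¬p1 ∧ ¬p3) ∨ (¬p2 ∧ p3 ∧ p1)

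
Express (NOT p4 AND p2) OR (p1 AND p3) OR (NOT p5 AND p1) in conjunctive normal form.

(NOT p4 AND p2) OR (p1 AND p3) OR (NOT p5 AND p1)
≡ (NOT p4 OR p1 OR NOT p5) AND (NOT p4 OR p1 OR p1) AND (NOT p4 OR p3 OR NOT p5) AND (NOT p4 OR p3 OR p1) AND (p2 OR p1 OR NOT p5) AND (p2 OR p1 OR p1) AND (p2 OR p3 OR NOT p5) AND (p2 OR p3 OR p1)   [distribute OR over AND]
≡ (NOT p4 OR p1) AND (NOT p4 OR p3 OR NOT p5) AND (p2 OR p1) AND (p2 OR p3 OR NOT p5)   [simplify]

(NOT p4 OR p1) AND (NOT p4 OR p3 OR NOT p5) AND (p2 OR p1) AND (p2 OR p3 OR NOT p5)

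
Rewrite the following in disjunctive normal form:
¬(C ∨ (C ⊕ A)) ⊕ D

(¬C ∧ ¬A ∧ ¬D) ∨ (C ∧ D) ∨ (¬C ∧ A ∧ D)

¬(C ∨ (C ⊕ A)) ⊕ D
≡ (¬(C ∨ (C ⊕ A)) ∧ ¬D) ∨ (¬¬(C ∨ (C ⊕ A)) ∧ D)   [expand ⊕]
≡ (¬(C ∨ (C ∧ ¬A) ∨ (¬C ∧ A)) ∧ ¬D) ∨ (¬¬(C ∨ (C ⊕ A)) ∧ D)   [expand ⊕]
≡ (¬(C ∨ (C ∧ ¬A) ∨ (¬C ∧ A)) ∧ ¬D) ∨ (¬¬(C ∨ (C ∧ ¬A) ∨ (¬C ∧ A)) ∧ D)   [expand ⊕]
≡ (¬C ∧ ¬(C ∧ ¬A) ∧ ¬(¬C ∧ A) ∧ ¬D) ∨ (¬¬(C ∨ (C ∧ ¬A) ∨ (¬C ∧ A)) ∧ D)   [De Morgan]
≡ (¬C ∧ (¬C ∨ ¬¬A) ∧ ¬(¬C ∧ A) ∧ ¬D) ∨ (¬¬(C ∨ (C ∧ ¬A) ∨ (¬C ∧ A)) ∧ D)   [De Morgan]
≡ (¬C ∧ (¬C ∨ A) ∧ ¬(¬C ∧ A) ∧ ¬D) ∨ (¬¬(C ∨ (C ∧ ¬A) ∨ (¬C ∧ A)) ∧ D)   [double negation]
≡ (¬C ∧ (¬C ∨ A) ∧ (¬¬C ∨ ¬A) ∧ ¬D) ∨ (¬¬(C ∨ (C ∧ ¬A) ∨ (¬C ∧ A)) ∧ D)   [De Morgan]
≡ (¬C ∧ (¬C ∨ A) ∧ (C ∨ ¬A) ∧ ¬D) ∨ (¬¬(C ∨ (C ∧ ¬A) ∨ (¬C ∧ A)) ∧ D)   [double negation]
≡ (¬C ∧ (¬C ∨ A) ∧ (C ∨ ¬A) ∧ ¬D) ∨ ((C ∨ (C ∧ ¬A) ∨ (¬C ∧ A)) ∧ D)   [double negation]
≡ (¬C ∧ ¬C ∧ C ∧ ¬D) ∨ (¬C ∧ ¬C ∧ ¬A ∧ ¬D) ∨ (¬C ∧ A ∧ C ∧ ¬D) ∨ (¬C ∧ A ∧ ¬A ∧ ¬D) ∨ (C ∧ D) ∨ (C ∧ ¬A ∧ D) ∨ (¬C ∧ A ∧ D)   [distribute ∧ over ∨]
≡ (¬C ∧ ¬A ∧ ¬D) ∨ (C ∧ D) ∨ (¬C ∧ A ∧ D)   [simplify]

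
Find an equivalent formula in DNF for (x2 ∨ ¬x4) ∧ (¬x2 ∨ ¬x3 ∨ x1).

(x2 ∨ ¬x4) ∧ (¬x2 ∨ ¬x3 ∨ x1)
= (x2 ∧ ¬x2) ∨ (x2 ∧ ¬x3) ∨ (x2 ∧ x1) ∨ (¬x4 ∧ ¬x2) ∨ (¬x4 ∧ ¬x3) ∨ (¬x4 ∧ x1)   (distribute ∧ over ∨)
= (x2 ∧ ¬x3) ∨ (x2 ∧ x1) ∨ (¬x4 ∧ ¬x2) ∨ (¬x4 ∧ ¬x3) ∨ (¬x4 ∧ x1)   (simplify)

(x2 ∧ ¬x3) ∨ (x2 ∧ x1) ∨ (¬x4 ∧ ¬x2) ∨ (¬x4 ∧ ¬x3) ∨ (¬x4 ∧ x1)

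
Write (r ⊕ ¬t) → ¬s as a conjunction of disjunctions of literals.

(¬r ∨ ¬t ∨ ¬s) ∧ (t ∨ r ∨ ¬s)

(r ⊕ ¬t) → ¬s
≡ ¬(r ⊕ ¬t) ∨ ¬s   — eliminate →
≡ ¬((r ∨ ¬t) ∧ ¬(r ∧ ¬t)) ∨ ¬s   — expand ⊕
≡ ¬(r ∨ ¬t) ∨ ¬¬(r ∧ ¬t) ∨ ¬s   — De Morgan
≡ (¬r ∧ ¬¬t) ∨ ¬¬(r ∧ ¬t) ∨ ¬s   — De Morgan
≡ (¬r ∧ t) ∨ ¬¬(r ∧ ¬t) ∨ ¬s   — double negation
≡ (¬r ∧ t) ∨ (r ∧ ¬t) ∨ ¬s   — double negation
≡ (¬r ∨ r ∨ ¬s) ∧ (¬r ∨ ¬t ∨ ¬s) ∧ (t ∨ r ∨ ¬s) ∧ (t ∨ ¬t ∨ ¬s)   — distribute ∨ over ∧
≡ (¬r ∨ ¬t ∨ ¬s) ∧ (t ∨ r ∨ ¬s)   — simplify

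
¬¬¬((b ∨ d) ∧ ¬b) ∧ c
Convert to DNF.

¬¬¬((b ∨ d) ∧ ¬b) ∧ c
= ¬((b ∨ d) ∧ ¬b) ∧ c   [double negation]
= (¬(b ∨ d) ∨ ¬¬b) ∧ c   [De Morgan]
= ((¬b ∧ ¬d) ∨ ¬¬b) ∧ c   [De Morgan]
= ((¬b ∧ ¬d) ∨ b) ∧ c   [double negation]
= (¬b ∧ ¬d ∧ c) ∨ (b ∧ c)   [distribute ∧ over ∨]

(¬b ∧ ¬d ∧ c) ∨ (b ∧ c)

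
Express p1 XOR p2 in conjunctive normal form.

p1 XOR p2
≡ (p1 OR p2) AND NOT (p1 AND p2)   — expand XOR
≡ (p1 OR p2) AND (NOT p1 OR NOT p2)   — De Morgan

(p1 OR p2) AND (NOT p1 OR NOT p2)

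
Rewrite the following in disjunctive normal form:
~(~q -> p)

~(~q -> p)
≡ ~(~~q | p)   (eliminate ->)
≡ ~~~q & ~p   (De Morgan)
≡ ~q & ~p   (double negation)

~q & ~p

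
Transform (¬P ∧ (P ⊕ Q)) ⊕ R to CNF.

(¬P ∨ R) ∧ (P ∨ Q ∨ R) ∧ (P ∨ ¬Q ∨ ¬R)

(¬P ∧ (P ⊕ Q)) ⊕ R
= ((¬P ∧ (P ⊕ Q)) ∨ R) ∧ ¬(¬P ∧ (P ⊕ Q) ∧ R)   [expand ⊕]
= ((¬P ∧ (P ∨ Q) ∧ ¬(P ∧ Q)) ∨ R) ∧ ¬(¬P ∧ (P ⊕ Q) ∧ R)   [expand ⊕]
= ((¬P ∧ (P ∨ Q) ∧ ¬(P ∧ Q)) ∨ R) ∧ ¬(¬P ∧ (P ∨ Q) ∧ ¬(P ∧ Q) ∧ R)   [expand ⊕]
= ((¬P ∧ (P ∨ Q) ∧ (¬P ∨ ¬Q)) ∨ R) ∧ ¬(¬P ∧ (P ∨ Q) ∧ ¬(P ∧ Q) ∧ R)   [De Morgan]
= ((¬P ∧ (P ∨ Q) ∧ (¬P ∨ ¬Q)) ∨ R) ∧ (¬¬P ∨ ¬(P ∨ Q) ∨ ¬¬(P ∧ Q) ∨ ¬R)   [De Morgan]
= ((¬P ∧ (P ∨ Q) ∧ (¬P ∨ ¬Q)) ∨ R) ∧ (P ∨ ¬(P ∨ Q) ∨ ¬¬(P ∧ Q) ∨ ¬R)   [double negation]
= ((¬P ∧ (P ∨ Q) ∧ (¬P ∨ ¬Q)) ∨ R) ∧ (P ∨ (¬P ∧ ¬Q) ∨ ¬¬(P ∧ Q) ∨ ¬R)   [De Morgan]
= ((¬P ∧ (P ∨ Q) ∧ (¬P ∨ ¬Q)) ∨ R) ∧ (P ∨ (¬P ∧ ¬Q) ∨ (P ∧ Q) ∨ ¬R)   [double negation]
= (¬P ∨ R) ∧ (P ∨ Q ∨ R) ∧ (¬P ∨ ¬Q ∨ R) ∧ (P ∨ ¬P ∨ P ∨ ¬R) ∧ (P ∨ ¬P ∨ Q ∨ ¬R) ∧ (P ∨ ¬Q ∨ P ∨ ¬R) ∧ (P ∨ ¬Q ∨ Q ∨ ¬R)   [distribute ∨ over ∧]
= (¬P ∨ R) ∧ (P ∨ Q ∨ R) ∧ (P ∨ ¬Q ∨ ¬R)   [simplify]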